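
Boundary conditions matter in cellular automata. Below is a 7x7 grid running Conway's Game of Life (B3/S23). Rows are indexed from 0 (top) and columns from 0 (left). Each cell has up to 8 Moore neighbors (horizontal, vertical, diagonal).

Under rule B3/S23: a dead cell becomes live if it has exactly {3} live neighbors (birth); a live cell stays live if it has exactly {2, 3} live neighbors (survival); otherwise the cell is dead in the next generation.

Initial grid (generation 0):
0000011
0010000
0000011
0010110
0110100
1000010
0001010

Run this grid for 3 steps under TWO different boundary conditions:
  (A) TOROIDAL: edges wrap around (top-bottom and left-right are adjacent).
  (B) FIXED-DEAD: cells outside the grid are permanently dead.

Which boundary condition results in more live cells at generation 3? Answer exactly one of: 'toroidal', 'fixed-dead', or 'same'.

Answer: toroidal

Derivation:
Under TOROIDAL boundary, generation 3:
0010111
1010000
1111111
0110101
0010001
0101111
1111000
Population = 28

Under FIXED-DEAD boundary, generation 3:
0000000
0000110
0011101
0110100
1100010
0110010
0011100
Population = 18

Comparison: toroidal=28, fixed-dead=18 -> toroidal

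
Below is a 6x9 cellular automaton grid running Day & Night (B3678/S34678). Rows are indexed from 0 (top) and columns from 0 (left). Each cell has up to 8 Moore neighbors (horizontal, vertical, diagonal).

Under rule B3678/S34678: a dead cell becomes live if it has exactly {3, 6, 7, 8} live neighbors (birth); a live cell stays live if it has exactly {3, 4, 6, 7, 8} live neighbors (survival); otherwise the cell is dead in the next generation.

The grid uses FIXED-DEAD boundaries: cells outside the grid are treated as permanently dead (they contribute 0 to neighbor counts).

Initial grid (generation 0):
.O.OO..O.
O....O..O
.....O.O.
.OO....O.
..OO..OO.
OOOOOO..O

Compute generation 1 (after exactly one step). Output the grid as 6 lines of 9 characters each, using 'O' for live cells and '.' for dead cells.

Simulating step by step:
Generation 0 (given above): 23 live cells
Generation 1: 20 live cells
(generation 1 grid is the final answer)

Answer: .........
.......O.
.O......O
..OO...OO
OOO..OOOO
.OOOO.OO.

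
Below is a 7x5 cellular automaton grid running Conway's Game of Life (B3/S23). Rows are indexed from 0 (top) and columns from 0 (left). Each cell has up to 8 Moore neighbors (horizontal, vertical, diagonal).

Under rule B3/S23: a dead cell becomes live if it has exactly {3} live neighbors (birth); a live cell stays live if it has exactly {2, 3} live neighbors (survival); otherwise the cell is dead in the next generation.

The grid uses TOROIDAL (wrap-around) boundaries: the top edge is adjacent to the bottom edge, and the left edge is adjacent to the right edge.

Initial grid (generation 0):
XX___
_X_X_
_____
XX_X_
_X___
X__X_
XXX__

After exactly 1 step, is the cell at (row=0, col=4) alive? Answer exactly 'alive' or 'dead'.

Simulating step by step:
Generation 0 (given above): 13 live cells
Generation 1: 14 live cells
____X
XXX__
XX__X
XXX__
_X___
X___X
__X__

Cell (0,4) at generation 1: 1 -> alive

Answer: alive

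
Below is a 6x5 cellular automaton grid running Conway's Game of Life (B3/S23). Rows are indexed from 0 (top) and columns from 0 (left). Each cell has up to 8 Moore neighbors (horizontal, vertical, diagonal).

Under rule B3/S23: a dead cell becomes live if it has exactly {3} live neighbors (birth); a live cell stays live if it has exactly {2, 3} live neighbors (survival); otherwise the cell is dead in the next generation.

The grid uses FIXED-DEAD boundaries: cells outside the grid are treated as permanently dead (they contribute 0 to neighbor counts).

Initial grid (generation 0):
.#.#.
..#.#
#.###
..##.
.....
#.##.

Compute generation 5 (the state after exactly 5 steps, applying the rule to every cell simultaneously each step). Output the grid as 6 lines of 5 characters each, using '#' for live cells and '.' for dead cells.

Simulating step by step:
Generation 0 (given above): 13 live cells
Generation 1: 8 live cells
..##.
....#
....#
.##.#
.#...
.....
Generation 2: 8 live cells
...#.
....#
....#
.###.
.##..
.....
Generation 3: 8 live cells
.....
...##
..#.#
.#.#.
.#.#.
.....
Generation 4: 7 live cells
.....
...##
..#.#
.#.##
.....
.....
Generation 5: 6 live cells
(generation 5 grid is the final answer)

Answer: .....
...##
..#..
..###
.....
.....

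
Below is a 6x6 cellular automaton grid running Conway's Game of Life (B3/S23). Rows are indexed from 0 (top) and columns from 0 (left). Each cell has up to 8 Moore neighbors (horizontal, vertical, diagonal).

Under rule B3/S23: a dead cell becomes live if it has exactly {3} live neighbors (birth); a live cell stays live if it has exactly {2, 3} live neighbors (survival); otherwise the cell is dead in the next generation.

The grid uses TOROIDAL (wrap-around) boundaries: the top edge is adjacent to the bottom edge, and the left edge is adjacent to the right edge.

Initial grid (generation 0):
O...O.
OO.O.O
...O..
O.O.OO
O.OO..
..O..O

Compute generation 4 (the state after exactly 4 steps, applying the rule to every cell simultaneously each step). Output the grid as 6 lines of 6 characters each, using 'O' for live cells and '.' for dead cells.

Answer: ......
......
O...OO
OOOO.O
O...OO
.OOO..

Derivation:
Simulating step by step:
Generation 0 (given above): 16 live cells
Generation 1: 19 live cells
..OOO.
OOOO.O
...O..
O.O.OO
O.O...
O.O.OO
Generation 2: 11 live cells
......
OO...O
......
O.O.OO
..O...
O.O.O.
Generation 3: 10 live cells
......
O.....
....O.
.O.O.O
O.O.O.
.O.O..
Generation 4: 14 live cells
(generation 4 grid is the final answer)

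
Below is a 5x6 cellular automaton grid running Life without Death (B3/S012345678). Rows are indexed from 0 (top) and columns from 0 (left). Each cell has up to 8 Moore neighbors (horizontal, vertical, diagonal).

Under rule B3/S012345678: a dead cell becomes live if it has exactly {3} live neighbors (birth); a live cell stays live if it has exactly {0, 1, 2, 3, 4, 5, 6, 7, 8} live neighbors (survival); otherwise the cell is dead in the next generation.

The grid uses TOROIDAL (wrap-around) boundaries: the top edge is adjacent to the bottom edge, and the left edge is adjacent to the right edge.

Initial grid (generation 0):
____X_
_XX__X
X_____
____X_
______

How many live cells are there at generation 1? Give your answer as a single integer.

Answer: 9

Derivation:
Simulating step by step:
Generation 0 (given above): 6 live cells
Generation 1: 9 live cells
____X_
XXX__X
XX___X
____X_
______
Population at generation 1: 9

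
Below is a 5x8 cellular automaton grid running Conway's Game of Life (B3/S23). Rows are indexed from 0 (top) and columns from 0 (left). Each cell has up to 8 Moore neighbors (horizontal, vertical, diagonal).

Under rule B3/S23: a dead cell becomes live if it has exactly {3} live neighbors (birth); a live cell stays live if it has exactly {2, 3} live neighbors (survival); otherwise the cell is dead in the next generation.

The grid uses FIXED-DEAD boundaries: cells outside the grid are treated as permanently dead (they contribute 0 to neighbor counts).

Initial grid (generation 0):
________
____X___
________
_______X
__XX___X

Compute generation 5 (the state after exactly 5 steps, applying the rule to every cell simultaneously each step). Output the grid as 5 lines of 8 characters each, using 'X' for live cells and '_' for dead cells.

Simulating step by step:
Generation 0 (given above): 5 live cells
Generation 1: 0 live cells
________
________
________
________
________
Generation 2: 0 live cells
________
________
________
________
________
Generation 3: 0 live cells
________
________
________
________
________
Generation 4: 0 live cells
________
________
________
________
________
Generation 5: 0 live cells
(generation 5 grid is the final answer)

Answer: ________
________
________
________
________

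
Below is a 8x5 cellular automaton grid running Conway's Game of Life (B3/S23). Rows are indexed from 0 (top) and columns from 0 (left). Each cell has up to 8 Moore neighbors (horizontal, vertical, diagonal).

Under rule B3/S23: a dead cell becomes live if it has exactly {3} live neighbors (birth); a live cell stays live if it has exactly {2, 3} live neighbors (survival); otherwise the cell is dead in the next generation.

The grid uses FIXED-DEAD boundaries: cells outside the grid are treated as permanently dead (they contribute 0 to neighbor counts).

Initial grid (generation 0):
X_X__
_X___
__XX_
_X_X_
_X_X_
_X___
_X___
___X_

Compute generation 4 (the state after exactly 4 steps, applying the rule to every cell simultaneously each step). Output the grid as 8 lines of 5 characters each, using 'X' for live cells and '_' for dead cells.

Simulating step by step:
Generation 0 (given above): 12 live cells
Generation 1: 13 live cells
_X___
_X_X_
_X_X_
_X_XX
XX___
XX___
__X__
_____
Generation 2: 12 live cells
__X__
XX___
XX_X_
_X_XX
_____
X_X__
_X___
_____
Generation 3: 13 live cells
_X___
X____
___XX
XX_XX
_XXX_
_X___
_X___
_____
Generation 4: 11 live cells
(generation 4 grid is the final answer)

Answer: _____
_____
XXXXX
XX___
___XX
XX___
_____
_____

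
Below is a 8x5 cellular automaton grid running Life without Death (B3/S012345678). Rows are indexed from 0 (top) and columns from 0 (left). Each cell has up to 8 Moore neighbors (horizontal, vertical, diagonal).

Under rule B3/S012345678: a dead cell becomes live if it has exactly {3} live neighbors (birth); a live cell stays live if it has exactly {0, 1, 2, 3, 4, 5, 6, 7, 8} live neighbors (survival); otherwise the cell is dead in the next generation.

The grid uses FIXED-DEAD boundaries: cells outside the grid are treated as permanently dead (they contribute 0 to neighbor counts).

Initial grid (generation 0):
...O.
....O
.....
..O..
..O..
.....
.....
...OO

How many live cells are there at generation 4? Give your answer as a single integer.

Answer: 6

Derivation:
Simulating step by step:
Generation 0 (given above): 6 live cells
Generation 1: 6 live cells
...O.
....O
.....
..O..
..O..
.....
.....
...OO
Generation 2: 6 live cells
...O.
....O
.....
..O..
..O..
.....
.....
...OO
Generation 3: 6 live cells
...O.
....O
.....
..O..
..O..
.....
.....
...OO
Generation 4: 6 live cells
...O.
....O
.....
..O..
..O..
.....
.....
...OO
Population at generation 4: 6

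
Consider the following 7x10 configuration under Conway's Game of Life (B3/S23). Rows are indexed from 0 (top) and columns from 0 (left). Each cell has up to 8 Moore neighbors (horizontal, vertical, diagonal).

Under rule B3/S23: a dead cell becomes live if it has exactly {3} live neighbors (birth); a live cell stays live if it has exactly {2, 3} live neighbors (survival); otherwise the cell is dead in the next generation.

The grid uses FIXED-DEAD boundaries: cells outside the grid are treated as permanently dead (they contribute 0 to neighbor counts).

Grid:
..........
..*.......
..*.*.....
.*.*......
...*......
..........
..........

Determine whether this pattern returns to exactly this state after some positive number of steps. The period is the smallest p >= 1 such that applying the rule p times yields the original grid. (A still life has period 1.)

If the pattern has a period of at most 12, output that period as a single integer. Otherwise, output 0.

Simulating and comparing each generation to the original:
Gen 0 (original, given above): 6 live cells
Gen 1: 6 live cells, differs from original
Gen 2: 6 live cells, MATCHES original -> period = 2

Answer: 2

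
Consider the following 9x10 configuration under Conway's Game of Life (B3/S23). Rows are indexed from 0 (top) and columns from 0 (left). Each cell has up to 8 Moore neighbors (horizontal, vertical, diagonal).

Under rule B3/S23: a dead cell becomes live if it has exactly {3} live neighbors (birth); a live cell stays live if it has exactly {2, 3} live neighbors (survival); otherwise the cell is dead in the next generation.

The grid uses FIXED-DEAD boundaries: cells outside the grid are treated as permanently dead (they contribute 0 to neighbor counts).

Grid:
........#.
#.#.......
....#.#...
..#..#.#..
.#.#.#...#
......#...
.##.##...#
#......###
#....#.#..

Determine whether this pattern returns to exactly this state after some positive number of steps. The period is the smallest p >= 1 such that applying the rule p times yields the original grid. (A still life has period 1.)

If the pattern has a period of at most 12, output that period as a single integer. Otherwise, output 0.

Answer: 0

Derivation:
Simulating and comparing each generation to the original:
Gen 0 (original, given above): 25 live cells
Gen 1: 25 live cells, differs from original
Gen 2: 19 live cells, differs from original
Gen 3: 16 live cells, differs from original
Gen 4: 13 live cells, differs from original
Gen 5: 12 live cells, differs from original
Gen 6: 7 live cells, differs from original
Gen 7: 3 live cells, differs from original
Gen 8: 2 live cells, differs from original
Gen 9: 0 live cells, differs from original
Gen 10: 0 live cells, differs from original
Gen 11: 0 live cells, differs from original
Gen 12: 0 live cells, differs from original
No period found within 12 steps.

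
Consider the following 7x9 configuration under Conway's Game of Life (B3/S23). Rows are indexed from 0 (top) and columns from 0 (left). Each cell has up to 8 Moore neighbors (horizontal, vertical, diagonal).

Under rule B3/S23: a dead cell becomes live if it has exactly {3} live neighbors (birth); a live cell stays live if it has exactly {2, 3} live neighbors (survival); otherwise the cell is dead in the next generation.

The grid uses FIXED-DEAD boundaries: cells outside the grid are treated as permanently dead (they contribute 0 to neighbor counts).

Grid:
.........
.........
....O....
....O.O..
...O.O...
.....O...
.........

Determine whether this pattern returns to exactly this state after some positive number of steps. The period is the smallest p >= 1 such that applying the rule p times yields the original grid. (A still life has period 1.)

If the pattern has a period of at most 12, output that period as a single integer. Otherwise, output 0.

Answer: 2

Derivation:
Simulating and comparing each generation to the original:
Gen 0 (original, given above): 6 live cells
Gen 1: 6 live cells, differs from original
Gen 2: 6 live cells, MATCHES original -> period = 2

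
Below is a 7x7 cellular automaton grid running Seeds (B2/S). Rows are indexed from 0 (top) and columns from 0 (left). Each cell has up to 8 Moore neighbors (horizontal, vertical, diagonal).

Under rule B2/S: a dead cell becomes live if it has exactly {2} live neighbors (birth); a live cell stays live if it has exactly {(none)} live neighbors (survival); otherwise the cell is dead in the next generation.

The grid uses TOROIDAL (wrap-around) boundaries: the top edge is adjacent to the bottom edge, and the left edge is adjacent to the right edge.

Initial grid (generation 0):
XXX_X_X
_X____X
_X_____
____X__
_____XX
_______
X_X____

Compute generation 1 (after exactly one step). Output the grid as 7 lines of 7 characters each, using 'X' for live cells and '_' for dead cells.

Simulating step by step:
Generation 0 (given above): 13 live cells
Generation 1: 10 live cells
(generation 1 grid is the final answer)

Answer: _______
___X___
__X__X_
X_____X
____X__
XX___X_
_____X_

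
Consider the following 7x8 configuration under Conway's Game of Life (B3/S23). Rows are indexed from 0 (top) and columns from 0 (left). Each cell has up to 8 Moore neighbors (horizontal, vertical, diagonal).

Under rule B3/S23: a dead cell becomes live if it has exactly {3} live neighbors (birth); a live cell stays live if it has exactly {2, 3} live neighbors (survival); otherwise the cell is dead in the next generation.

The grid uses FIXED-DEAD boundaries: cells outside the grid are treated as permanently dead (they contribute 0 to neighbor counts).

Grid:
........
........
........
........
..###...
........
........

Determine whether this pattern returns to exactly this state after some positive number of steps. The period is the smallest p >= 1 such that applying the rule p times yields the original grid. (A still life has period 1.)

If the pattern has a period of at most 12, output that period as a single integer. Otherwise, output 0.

Answer: 2

Derivation:
Simulating and comparing each generation to the original:
Gen 0 (original, given above): 3 live cells
Gen 1: 3 live cells, differs from original
Gen 2: 3 live cells, MATCHES original -> period = 2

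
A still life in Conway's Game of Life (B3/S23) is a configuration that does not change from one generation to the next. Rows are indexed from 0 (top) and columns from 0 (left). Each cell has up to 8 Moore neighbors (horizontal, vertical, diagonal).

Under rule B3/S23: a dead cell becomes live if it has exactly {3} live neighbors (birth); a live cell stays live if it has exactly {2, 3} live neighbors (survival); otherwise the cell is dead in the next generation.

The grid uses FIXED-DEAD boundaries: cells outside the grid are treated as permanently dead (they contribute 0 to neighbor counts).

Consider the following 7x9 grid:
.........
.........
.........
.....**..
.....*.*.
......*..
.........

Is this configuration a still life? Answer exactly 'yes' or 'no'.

Compute generation 1 and compare to generation 0 (given above):
Generation 1:
.........
.........
.........
.....**..
.....*.*.
......*..
.........
The grids are IDENTICAL -> still life.

Answer: yes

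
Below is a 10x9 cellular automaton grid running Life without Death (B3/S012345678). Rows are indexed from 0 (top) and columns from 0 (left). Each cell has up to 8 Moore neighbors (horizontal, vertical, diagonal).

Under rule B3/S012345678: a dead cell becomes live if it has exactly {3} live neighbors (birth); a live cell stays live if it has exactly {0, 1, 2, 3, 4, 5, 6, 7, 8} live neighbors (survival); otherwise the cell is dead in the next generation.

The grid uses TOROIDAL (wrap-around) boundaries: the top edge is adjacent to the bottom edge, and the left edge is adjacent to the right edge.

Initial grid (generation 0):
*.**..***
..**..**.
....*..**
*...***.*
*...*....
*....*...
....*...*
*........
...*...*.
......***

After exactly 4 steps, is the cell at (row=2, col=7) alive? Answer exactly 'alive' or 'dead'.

Answer: alive

Derivation:
Simulating step by step:
Generation 0 (given above): 30 live cells
Generation 1: 48 live cells
****.****
********.
*...*..**
*..****.*
**..*.*..
*...**..*
*...*...*
*.......*
...*..**.
*.**..***
Generation 2: 55 live cells
****.****
********.
*...*..**
*..****.*
**..*.*..
*..***.**
**..**.**
*.......*
.***..**.
*.**..***
Generation 3: 61 live cells
****.****
********.
*...*..**
*..****.*
***.*.*..
*.****.**
**.***.**
*..***..*
.***..**.
*.**..***
Generation 4: 62 live cells
****.****
********.
*...*..**
*.*****.*
***.*.*..
*.****.**
**.***.**
*..***..*
.***..**.
*.**..***

Cell (2,7) at generation 4: 1 -> alive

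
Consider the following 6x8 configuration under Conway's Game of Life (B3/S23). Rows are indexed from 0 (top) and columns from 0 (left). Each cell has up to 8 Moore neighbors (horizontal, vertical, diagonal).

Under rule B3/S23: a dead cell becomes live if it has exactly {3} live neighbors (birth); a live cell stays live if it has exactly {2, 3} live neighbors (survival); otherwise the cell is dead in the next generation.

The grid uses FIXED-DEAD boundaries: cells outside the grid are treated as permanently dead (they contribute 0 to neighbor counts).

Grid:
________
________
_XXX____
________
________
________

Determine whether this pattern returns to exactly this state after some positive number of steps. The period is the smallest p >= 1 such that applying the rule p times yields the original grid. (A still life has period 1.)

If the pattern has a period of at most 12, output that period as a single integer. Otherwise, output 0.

Answer: 2

Derivation:
Simulating and comparing each generation to the original:
Gen 0 (original, given above): 3 live cells
Gen 1: 3 live cells, differs from original
Gen 2: 3 live cells, MATCHES original -> period = 2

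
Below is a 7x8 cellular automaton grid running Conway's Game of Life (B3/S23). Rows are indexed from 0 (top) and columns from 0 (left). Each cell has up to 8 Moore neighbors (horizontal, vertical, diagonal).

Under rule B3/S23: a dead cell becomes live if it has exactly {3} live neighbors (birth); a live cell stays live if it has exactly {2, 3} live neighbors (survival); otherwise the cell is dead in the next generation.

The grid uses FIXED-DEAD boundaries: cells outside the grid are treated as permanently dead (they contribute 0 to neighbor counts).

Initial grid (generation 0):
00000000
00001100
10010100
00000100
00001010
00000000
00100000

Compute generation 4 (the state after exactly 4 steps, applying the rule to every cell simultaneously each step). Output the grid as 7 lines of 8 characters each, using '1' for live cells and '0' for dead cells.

Answer: 00000000
00001100
00001100
00001100
00000000
00000000
00000000

Derivation:
Simulating step by step:
Generation 0 (given above): 9 live cells
Generation 1: 7 live cells
00000000
00001100
00000110
00000110
00000100
00000000
00000000
Generation 2: 6 live cells
00000000
00001110
00000000
00001000
00000110
00000000
00000000
Generation 3: 5 live cells
00000100
00000100
00001000
00000100
00000100
00000000
00000000
Generation 4: 6 live cells
(generation 4 grid is the final answer)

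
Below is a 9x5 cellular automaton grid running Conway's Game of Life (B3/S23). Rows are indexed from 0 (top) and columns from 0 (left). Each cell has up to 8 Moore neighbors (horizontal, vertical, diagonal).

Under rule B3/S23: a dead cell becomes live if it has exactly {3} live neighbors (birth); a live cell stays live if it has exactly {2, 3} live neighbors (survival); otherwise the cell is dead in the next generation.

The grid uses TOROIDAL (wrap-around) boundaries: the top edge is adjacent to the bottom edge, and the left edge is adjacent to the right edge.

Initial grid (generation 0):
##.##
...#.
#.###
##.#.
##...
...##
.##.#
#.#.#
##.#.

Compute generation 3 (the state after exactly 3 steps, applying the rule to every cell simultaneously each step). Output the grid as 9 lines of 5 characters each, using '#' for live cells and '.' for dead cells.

Simulating step by step:
Generation 0 (given above): 25 live cells
Generation 1: 10 live cells
.#.#.
.....
#....
...#.
.#.#.
...##
.##..
.....
.....
Generation 2: 9 live cells
.....
.....
.....
..#.#
...#.
##.##
..##.
.....
.....
Generation 3: 8 live cells
(generation 3 grid is the final answer)

Answer: .....
.....
.....
...#.
.#...
##...
####.
.....
.....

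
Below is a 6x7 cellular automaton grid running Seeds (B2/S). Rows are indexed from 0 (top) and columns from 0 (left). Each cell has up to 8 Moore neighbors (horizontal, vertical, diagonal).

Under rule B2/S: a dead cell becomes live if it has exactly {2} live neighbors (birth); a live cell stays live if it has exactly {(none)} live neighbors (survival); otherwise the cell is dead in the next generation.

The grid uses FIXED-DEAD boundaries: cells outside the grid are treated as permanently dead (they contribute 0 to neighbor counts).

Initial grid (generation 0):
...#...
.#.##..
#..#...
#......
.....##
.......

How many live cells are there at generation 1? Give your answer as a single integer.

Simulating step by step:
Generation 0 (given above): 9 live cells
Generation 1: 7 live cells
.......
#......
.......
.#..###
.......
.....##
Population at generation 1: 7

Answer: 7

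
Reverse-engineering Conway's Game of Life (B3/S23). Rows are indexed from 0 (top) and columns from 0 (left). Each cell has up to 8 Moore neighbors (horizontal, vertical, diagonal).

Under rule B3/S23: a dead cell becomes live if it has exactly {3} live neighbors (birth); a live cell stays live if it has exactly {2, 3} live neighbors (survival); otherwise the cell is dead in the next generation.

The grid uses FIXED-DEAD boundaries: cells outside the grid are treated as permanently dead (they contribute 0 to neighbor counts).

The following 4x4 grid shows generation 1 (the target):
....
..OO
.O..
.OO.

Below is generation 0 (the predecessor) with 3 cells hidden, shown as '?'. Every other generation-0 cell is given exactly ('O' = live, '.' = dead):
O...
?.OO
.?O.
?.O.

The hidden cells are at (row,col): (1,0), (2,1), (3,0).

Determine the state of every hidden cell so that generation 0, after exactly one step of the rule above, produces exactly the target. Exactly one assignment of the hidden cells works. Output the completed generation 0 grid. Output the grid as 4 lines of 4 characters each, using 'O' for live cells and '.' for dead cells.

Answer: O...
..OO
.OO.
..O.

Derivation:
Hidden generation-0 cells (in order): (1,0), (2,1), (3,0).
A hidden cell only influences target cells in its own 3x3 neighborhood. Try each of the 2^3 = 8 assignments, step the completed generation 0 forward once under B3/S23, and compare with the target:
  (1,0)=. (2,1)=. (3,0)=. -> step gives (1,1)='O' but target has '.' -> reject
  (1,0)=. (2,1)=. (3,0)=O -> step gives (1,1)='O' but target has '.' -> reject
  (1,0)=. (2,1)=O (3,0)=. -> step reproduces the target at every cell -> ACCEPT
  (1,0)=. (2,1)=O (3,0)=O -> step gives (2,1)='.' but target has 'O' -> reject
  (1,0)=O (2,1)=. (3,0)=. -> step gives (0,1)='O' but target has '.' -> reject
  (1,0)=O (2,1)=. (3,0)=O -> step gives (0,1)='O' but target has '.' -> reject
  (1,0)=O (2,1)=O (3,0)=. -> step gives (0,1)='O' but target has '.' -> reject
  (1,0)=O (2,1)=O (3,0)=O -> step gives (0,1)='O' but target has '.' -> reject
Unique solution: (1,0)=dead, (2,1)=live, (3,0)=dead.
Check: live-neighbor counts of every cell in the completed generation 0:
0222
2432
1344
1322
Applying B3/S23 to generation 0 with these counts gives:
....
..OO
.O..
.OO.
which matches the target exactly.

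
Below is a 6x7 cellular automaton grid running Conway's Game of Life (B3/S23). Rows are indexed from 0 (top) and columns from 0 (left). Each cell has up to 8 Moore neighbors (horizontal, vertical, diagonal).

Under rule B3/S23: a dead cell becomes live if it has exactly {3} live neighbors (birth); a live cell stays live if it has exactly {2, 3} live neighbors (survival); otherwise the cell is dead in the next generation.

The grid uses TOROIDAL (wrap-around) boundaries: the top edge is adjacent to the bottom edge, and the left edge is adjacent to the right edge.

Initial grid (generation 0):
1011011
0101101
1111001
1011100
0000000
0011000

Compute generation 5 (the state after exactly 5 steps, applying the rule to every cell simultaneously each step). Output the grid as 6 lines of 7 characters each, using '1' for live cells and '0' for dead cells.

Answer: 0000000
0000000
0100000
1110000
0100000
0000000

Derivation:
Simulating step by step:
Generation 0 (given above): 20 live cells
Generation 1: 14 live cells
1000011
0000000
0000001
1000101
0100100
0111101
Generation 2: 22 live cells
1111111
1000010
1000011
1000001
0100101
0111101
Generation 3: 8 live cells
0000000
0011000
0100010
0100000
0100101
0000000
Generation 4: 6 live cells
0000000
0010000
0100000
0110010
1000000
0000000
Generation 5: 5 live cells
(generation 5 grid is the final answer)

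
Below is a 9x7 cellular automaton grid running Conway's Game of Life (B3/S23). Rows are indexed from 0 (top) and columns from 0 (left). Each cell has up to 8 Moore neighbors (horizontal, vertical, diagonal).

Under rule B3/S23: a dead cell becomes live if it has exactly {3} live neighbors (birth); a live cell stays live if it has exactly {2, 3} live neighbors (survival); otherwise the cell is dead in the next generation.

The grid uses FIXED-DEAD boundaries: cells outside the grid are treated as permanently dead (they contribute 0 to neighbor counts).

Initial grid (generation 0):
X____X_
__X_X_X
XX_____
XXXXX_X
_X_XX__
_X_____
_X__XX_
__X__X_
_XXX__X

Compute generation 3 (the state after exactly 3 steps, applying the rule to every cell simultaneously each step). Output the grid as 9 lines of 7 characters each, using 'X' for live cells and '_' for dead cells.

Answer: _______
____XX_
___XXX_
___XX__
___XX__
X__XX__
X__XXXX
___X___
_______

Derivation:
Simulating step by step:
Generation 0 (given above): 26 live cells
Generation 1: 22 live cells
_____X_
X____X_
X___X__
____XX_
____XX_
XX_X_X_
_XX_XX_
_____XX
_XXX___
Generation 2: 17 live cells
_______
____XX_
____X__
___X___
___X__X
XX_X__X
XXXX___
_____XX
__X____
Generation 3: 18 live cells
(generation 3 grid is the final answer)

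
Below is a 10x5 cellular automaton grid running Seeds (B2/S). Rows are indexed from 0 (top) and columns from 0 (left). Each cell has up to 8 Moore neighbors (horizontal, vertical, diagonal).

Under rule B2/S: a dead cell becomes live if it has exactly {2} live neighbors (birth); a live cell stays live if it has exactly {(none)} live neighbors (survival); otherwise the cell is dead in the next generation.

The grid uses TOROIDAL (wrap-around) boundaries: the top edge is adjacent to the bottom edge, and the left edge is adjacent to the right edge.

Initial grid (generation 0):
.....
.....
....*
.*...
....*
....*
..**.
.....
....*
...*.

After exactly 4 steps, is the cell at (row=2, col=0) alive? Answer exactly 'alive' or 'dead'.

Answer: alive

Derivation:
Simulating step by step:
Generation 0 (given above): 8 live cells
Generation 1: 11 live cells
.....
.....
*....
...**
...*.
*.*..
....*
..*.*
...*.
....*
Generation 2: 11 live cells
.....
.....
...*.
*.*..
**...
.*...
..*..
*....
*.*..
...*.
Generation 3: 13 live cells
.....
.....
.**.*
...*.
....*
.....
*....
..***
...*.
.**.*
Generation 4: 18 live cells
****.
****.
*....
.*...
...*.
*...*
.**..
**...
.....
*....

Cell (2,0) at generation 4: 1 -> alive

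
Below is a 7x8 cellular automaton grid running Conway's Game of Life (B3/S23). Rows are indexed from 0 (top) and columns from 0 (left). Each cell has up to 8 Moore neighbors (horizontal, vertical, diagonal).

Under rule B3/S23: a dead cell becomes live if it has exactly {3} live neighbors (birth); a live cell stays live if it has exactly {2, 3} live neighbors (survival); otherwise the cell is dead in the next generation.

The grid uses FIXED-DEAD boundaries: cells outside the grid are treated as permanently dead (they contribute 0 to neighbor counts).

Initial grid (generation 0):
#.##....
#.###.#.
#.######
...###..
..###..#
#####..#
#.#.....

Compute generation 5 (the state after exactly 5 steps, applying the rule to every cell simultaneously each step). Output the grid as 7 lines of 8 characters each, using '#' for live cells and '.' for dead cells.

Simulating step by step:
Generation 0 (given above): 30 live cells
Generation 1: 13 live cells
..#.#...
#.....##
.......#
.#.....#
......#.
#...#...
#.#.....
Generation 2: 7 live cells
........
......##
.......#
......##
........
.#......
.#......
Generation 3: 4 live cells
........
......##
........
......##
........
........
........
Generation 4: 0 live cells
........
........
........
........
........
........
........
Generation 5: 0 live cells
(generation 5 grid is the final answer)

Answer: ........
........
........
........
........
........
........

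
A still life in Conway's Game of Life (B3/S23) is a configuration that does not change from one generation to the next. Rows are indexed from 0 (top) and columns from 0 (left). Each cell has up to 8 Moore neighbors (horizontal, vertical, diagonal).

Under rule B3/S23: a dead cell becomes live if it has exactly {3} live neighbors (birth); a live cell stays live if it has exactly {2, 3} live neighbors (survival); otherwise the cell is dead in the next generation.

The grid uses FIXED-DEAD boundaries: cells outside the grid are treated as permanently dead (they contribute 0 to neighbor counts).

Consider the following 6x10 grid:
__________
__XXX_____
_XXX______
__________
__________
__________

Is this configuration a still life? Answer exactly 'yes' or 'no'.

Compute generation 1 and compare to generation 0 (given above):
Generation 1:
___X______
_X__X_____
_X__X_____
__X_______
__________
__________
Cell (0,3) differs: gen0=0 vs gen1=1 -> NOT a still life.

Answer: no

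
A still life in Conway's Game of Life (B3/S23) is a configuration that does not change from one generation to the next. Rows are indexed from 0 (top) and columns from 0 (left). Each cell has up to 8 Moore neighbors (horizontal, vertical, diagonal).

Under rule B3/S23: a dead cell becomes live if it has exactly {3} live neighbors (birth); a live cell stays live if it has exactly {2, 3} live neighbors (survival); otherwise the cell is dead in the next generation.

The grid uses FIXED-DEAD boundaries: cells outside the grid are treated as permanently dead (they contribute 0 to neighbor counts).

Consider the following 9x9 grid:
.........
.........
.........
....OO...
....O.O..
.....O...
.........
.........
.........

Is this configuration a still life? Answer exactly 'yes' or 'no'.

Compute generation 1 and compare to generation 0 (given above):
Generation 1:
.........
.........
.........
....OO...
....O.O..
.....O...
.........
.........
.........
The grids are IDENTICAL -> still life.

Answer: yes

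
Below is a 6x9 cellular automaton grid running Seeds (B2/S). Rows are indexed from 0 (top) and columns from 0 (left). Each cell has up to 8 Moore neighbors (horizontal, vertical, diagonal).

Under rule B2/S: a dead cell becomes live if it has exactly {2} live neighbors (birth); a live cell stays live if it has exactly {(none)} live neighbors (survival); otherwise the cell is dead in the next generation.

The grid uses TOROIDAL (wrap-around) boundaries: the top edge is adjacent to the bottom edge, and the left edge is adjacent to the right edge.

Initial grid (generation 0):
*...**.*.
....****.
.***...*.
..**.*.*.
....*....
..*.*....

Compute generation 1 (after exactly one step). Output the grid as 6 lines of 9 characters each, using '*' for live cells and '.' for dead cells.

Answer: .*.......
*........
.........
........*
.*....*..
.*....*.*

Derivation:
Simulating step by step:
Generation 0 (given above): 19 live cells
Generation 1: 8 live cells
(generation 1 grid is the final answer)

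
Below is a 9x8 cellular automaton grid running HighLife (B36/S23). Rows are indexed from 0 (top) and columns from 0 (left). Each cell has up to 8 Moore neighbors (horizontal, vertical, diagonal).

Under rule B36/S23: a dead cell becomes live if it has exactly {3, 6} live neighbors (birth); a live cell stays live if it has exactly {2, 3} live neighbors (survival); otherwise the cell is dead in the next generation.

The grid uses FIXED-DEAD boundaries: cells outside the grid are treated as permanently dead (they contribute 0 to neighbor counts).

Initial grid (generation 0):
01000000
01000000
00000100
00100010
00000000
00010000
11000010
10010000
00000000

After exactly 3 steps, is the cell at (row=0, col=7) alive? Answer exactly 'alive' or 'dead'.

Simulating step by step:
Generation 0 (given above): 11 live cells
Generation 1: 5 live cells
00000000
00000000
00000000
00000000
00000000
00000000
11100000
11000000
00000000
Generation 2: 5 live cells
00000000
00000000
00000000
00000000
00000000
01000000
10100000
10100000
00000000
Generation 3: 3 live cells
00000000
00000000
00000000
00000000
00000000
01000000
10100000
00000000
00000000

Cell (0,7) at generation 3: 0 -> dead

Answer: dead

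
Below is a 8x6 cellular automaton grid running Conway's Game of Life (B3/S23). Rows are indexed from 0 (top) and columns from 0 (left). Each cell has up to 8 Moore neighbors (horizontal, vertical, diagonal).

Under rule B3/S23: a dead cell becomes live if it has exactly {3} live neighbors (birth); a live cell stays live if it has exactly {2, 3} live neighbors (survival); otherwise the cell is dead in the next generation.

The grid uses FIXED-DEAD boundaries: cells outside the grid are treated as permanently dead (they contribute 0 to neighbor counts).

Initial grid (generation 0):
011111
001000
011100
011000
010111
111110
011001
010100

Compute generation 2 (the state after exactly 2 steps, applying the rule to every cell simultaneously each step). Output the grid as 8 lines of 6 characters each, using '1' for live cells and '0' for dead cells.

Answer: 001100
000010
000000
000000
000000
000000
000000
000000

Derivation:
Simulating step by step:
Generation 0 (given above): 25 live cells
Generation 1: 9 live cells
011110
000000
000100
100000
000001
100000
000000
010000
Generation 2: 3 live cells
(generation 2 grid is the final answer)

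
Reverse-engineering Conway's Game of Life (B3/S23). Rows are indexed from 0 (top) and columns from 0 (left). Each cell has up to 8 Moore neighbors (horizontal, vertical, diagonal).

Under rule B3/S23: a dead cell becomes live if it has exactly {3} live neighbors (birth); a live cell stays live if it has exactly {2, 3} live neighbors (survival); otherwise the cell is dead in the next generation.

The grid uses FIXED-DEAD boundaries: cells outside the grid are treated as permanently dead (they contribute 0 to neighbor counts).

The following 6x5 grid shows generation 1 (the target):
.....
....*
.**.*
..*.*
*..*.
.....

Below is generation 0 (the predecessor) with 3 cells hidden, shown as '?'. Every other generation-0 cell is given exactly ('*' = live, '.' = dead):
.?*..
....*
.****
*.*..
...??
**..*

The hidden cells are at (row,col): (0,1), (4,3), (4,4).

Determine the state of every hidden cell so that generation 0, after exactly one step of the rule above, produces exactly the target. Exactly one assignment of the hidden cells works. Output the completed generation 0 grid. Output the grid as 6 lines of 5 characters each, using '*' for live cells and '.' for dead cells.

Answer: .**..
....*
.****
*.*..
....*
**..*

Derivation:
Hidden generation-0 cells (in order): (0,1), (4,3), (4,4).
A hidden cell only influences target cells in its own 3x3 neighborhood. Try each of the 2^3 = 8 assignments, step the completed generation 0 forward once under B3/S23, and compare with the target:
  (0,1)=. (4,3)=. (4,4)=. -> step gives (1,1)='*' but target has '.' -> reject
  (0,1)=. (4,3)=. (4,4)=* -> step gives (1,1)='*' but target has '.' -> reject
  (0,1)=. (4,3)=* (4,4)=. -> step gives (1,1)='*' but target has '.' -> reject
  (0,1)=. (4,3)=* (4,4)=* -> step gives (1,1)='*' but target has '.' -> reject
  (0,1)=* (4,3)=. (4,4)=. -> step gives (3,4)='.' but target has '*' -> reject
  (0,1)=* (4,3)=. (4,4)=* -> step reproduces the target at every cell -> ACCEPT
  (0,1)=* (4,3)=* (4,4)=. -> step gives (3,2)='.' but target has '*' -> reject
  (0,1)=* (4,3)=* (4,4)=* -> step gives (3,2)='.' but target has '*' -> reject
Unique solution: (0,1)=live, (4,3)=dead, (4,4)=live.
Check: live-neighbor counts of every cell in the completed generation 0:
11121
24552
23342
14353
34231
11121
Applying B3/S23 to generation 0 with these counts gives:
.....
....*
.**.*
..*.*
*..*.
.....
which matches the target exactly.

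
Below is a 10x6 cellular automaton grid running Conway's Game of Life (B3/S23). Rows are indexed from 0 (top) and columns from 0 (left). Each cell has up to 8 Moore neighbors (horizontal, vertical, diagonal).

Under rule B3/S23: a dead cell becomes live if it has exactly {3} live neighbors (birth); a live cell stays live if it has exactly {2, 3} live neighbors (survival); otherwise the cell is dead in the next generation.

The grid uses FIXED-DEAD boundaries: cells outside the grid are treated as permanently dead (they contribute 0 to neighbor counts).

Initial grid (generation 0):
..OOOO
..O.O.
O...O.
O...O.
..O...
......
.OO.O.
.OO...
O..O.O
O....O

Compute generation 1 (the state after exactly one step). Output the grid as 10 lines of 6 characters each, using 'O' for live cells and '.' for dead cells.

Answer: ..O.OO
.OO...
.O..OO
.O.O..
......
.OOO..
.OOO..
O...O.
O.O.O.
....O.

Derivation:
Simulating step by step:
Generation 0 (given above): 21 live cells
Generation 1: 22 live cells
(generation 1 grid is the final answer)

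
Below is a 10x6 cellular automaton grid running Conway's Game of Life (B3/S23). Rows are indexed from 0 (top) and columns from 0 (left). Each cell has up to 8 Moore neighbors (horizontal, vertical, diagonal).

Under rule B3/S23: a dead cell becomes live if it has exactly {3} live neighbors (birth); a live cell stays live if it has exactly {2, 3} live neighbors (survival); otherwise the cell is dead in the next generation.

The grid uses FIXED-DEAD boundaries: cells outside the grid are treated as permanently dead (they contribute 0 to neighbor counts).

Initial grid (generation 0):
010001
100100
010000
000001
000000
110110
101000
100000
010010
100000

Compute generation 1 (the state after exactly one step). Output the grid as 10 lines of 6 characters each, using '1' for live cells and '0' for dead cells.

Answer: 000000
111000
000000
000000
000010
111100
101100
100000
110000
000000

Derivation:
Simulating step by step:
Generation 0 (given above): 16 live cells
Generation 1: 14 live cells
(generation 1 grid is the final answer)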